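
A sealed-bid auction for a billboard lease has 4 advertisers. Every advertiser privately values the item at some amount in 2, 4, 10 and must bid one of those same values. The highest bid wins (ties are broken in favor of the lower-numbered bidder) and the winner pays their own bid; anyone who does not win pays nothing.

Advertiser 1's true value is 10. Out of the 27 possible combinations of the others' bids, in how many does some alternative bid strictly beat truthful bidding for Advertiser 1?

8

Others bid (2, 2, 2): truth gives 0; bid 2 gives 8 > 0. Violating.
Others bid (2, 2, 4): truth gives 0; bid 4 gives 6 > 0. Violating.
Others bid (2, 4, 2): truth gives 0; bid 4 gives 6 > 0. Violating.
Others bid (2, 4, 4): truth gives 0; bid 4 gives 6 > 0. Violating.
Others bid (2, 2, 10): truth gives 0; no alternative beats it.
Others bid (2, 4, 10): truth gives 0; no alternative beats it.
(Checking all 27 profiles: 8 have a profitable deviation, 19 do not.)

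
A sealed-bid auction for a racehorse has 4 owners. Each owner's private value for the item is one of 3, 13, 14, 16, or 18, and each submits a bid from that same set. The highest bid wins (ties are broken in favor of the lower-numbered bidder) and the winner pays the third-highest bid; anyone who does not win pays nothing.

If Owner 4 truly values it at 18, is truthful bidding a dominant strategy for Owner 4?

Check each profile of the others' bids and compare truth against every alternative bid.
Others bid (3, 3, 16): truth gives 15, best alternative gives 0.
Others bid (3, 16, 3): truth gives 15, best alternative gives 0.
Others bid (16, 3, 3): truth gives 15, best alternative gives 0.
Others bid (3, 13, 16): truth gives 5, best alternative gives 0.
Others bid (3, 16, 13): truth gives 5, best alternative gives 0.
Others bid (13, 3, 16): truth gives 5, best alternative gives 0.
(Remaining 119 profiles checked similarly; truth is weakly best in each.)
In every case the truthful bid is at least as good as any alternative, so it is a dominant strategy.

Yes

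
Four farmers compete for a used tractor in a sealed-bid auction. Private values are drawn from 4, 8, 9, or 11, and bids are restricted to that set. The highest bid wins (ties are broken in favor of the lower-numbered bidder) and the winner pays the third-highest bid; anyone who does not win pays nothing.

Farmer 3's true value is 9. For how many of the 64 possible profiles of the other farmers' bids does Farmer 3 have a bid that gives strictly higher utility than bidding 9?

Others bid (4, 4, 11): truth gives 0; bid 11 gives 5 > 0. Violating.
Others bid (4, 8, 11): truth gives 0; bid 11 gives 1 > 0. Violating.
Others bid (4, 9, 4): truth gives 0; bid 11 gives 5 > 0. Violating.
Others bid (4, 9, 8): truth gives 0; bid 11 gives 1 > 0. Violating.
Others bid (4, 4, 4): truth gives 5; no alternative beats it.
Others bid (4, 4, 8): truth gives 5; no alternative beats it.
(Checking all 64 profiles: 12 have a profitable deviation, 52 do not.)

12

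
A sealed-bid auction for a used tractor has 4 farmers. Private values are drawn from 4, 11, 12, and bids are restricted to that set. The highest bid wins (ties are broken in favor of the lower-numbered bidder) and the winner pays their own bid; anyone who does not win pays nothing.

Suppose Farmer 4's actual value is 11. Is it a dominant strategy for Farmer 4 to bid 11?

Yes

Check each profile of the others' bids and compare truth against every alternative bid.
Others bid (4, 4, 4): truth gives 0, best alternative gives 0.
Others bid (4, 4, 11): truth gives 0, best alternative gives 0.
Others bid (4, 4, 12): truth gives 0, best alternative gives 0.
Others bid (4, 11, 4): truth gives 0, best alternative gives 0.
Others bid (4, 11, 11): truth gives 0, best alternative gives 0.
Others bid (4, 11, 12): truth gives 0, best alternative gives 0.
(Remaining 21 profiles checked similarly; truth is weakly best in each.)
In every case the truthful bid is at least as good as any alternative, so it is a dominant strategy.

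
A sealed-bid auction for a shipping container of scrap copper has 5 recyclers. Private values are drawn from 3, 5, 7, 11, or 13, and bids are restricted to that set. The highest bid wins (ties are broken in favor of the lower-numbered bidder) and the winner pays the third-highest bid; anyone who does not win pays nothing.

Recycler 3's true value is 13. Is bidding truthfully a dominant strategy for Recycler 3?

Yes

Check each profile of the others' bids and compare truth against every alternative bid.
Others bid (3, 3, 3, 13): truth gives 10, best alternative gives 0.
Others bid (3, 3, 13, 3): truth gives 10, best alternative gives 0.
Others bid (3, 11, 3, 3): truth gives 10, best alternative gives 0.
Others bid (11, 3, 3, 3): truth gives 10, best alternative gives 0.
Others bid (3, 3, 5, 13): truth gives 8, best alternative gives 0.
Others bid (3, 3, 13, 5): truth gives 8, best alternative gives 0.
(Remaining 619 profiles checked similarly; truth is weakly best in each.)
In every case the truthful bid is at least as good as any alternative, so it is a dominant strategy.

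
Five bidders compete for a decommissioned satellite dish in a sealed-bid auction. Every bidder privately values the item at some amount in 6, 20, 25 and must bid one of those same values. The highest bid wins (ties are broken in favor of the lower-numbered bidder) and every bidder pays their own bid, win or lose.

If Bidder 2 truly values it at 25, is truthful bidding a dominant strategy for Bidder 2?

No

Consider the case where Bidder 1 bids 6, Bidder 3 bids 6, Bidder 4 bids 6 and Bidder 5 bids 6.
Truthful bid 25: wins, pays 25, utility 25 - 25 = 0.
Bid 20 instead: wins, pays 20, utility 25 - 20 = 5.
Since 5 > 0, bidding 20 is strictly better here, so truthful bidding is not dominant.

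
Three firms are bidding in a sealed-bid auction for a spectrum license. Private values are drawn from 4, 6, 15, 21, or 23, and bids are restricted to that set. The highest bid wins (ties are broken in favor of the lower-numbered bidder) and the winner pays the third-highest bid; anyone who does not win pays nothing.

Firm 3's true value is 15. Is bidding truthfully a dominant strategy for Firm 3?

No

Consider the case where Firm 1 bids 4 and Firm 2 bids 15.
Truthful bid 15: loses, pays 0, utility 0.
Bid 21 instead: wins, pays 4, utility 15 - 4 = 11.
Since 11 > 0, bidding 21 is strictly better here, so truthful bidding is not dominant.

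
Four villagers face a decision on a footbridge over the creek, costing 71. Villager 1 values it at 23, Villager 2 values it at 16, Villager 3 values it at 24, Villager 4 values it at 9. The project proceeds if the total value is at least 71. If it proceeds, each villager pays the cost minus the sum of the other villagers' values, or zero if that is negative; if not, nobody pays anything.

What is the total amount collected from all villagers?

68

Total value 72 ≥ cost 71, so it is built.
Villager 1: others sum to 49; max(0, 71 - 49) = 22.
Villager 2: others sum to 56; max(0, 71 - 56) = 15.
Villager 3: others sum to 48; max(0, 71 - 48) = 23.
Villager 4: others sum to 63; max(0, 71 - 63) = 8.
Total collected = 22 + 15 + 23 + 8 = 68.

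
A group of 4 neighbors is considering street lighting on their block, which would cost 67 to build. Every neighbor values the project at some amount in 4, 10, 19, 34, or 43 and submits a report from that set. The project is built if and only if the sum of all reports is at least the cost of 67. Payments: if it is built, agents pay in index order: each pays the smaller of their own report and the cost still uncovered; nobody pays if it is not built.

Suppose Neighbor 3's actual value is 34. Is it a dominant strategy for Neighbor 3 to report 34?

Consider the case where Neighbor 1 reports 4, Neighbor 2 reports 4 and Neighbor 4 reports 43.
Truthful report 34: project built, pays 34, utility 34 - 34 = 0.
Report 19 instead: project built, pays 19, utility 34 - 19 = 15.
Since 15 > 0, reporting 19 is strictly better here, so truthful reporting is not dominant.

No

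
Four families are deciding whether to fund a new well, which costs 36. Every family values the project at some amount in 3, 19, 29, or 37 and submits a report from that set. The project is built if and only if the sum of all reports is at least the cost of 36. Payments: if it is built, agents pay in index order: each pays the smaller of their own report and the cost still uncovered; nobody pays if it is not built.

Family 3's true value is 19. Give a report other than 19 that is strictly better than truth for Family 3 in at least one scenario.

3

Suppose Family 1 reports 3, Family 2 reports 3 and Family 4 reports 29.
Report 19: project built, pays 19, utility 19 - 19 = 0.
Report 3: project built, pays 3, utility 19 - 3 = 16.
So reporting 3 beats truth here (16 > 0).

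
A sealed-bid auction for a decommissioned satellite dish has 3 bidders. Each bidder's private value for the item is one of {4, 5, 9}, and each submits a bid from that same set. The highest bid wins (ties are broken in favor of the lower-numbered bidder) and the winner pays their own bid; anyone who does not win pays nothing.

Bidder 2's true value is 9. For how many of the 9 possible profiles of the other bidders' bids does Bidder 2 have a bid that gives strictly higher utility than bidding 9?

2

Others bid (4, 4): truth gives 0; bid 5 gives 4 > 0. Violating.
Others bid (4, 5): truth gives 0; bid 5 gives 4 > 0. Violating.
Others bid (4, 9): truth gives 0; no alternative beats it.
Others bid (5, 4): truth gives 0; no alternative beats it.
(Checking all 9 profiles: 2 have a profitable deviation, 7 do not.)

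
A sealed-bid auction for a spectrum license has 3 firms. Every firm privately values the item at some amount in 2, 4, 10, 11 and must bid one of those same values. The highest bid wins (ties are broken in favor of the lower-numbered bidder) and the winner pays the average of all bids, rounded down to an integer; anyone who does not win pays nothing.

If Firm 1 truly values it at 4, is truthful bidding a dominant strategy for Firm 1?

Yes

Check each profile of the others' bids and compare truth against every alternative bid.
Others bid (2, 4): truth gives 1, best alternative gives 0.
Others bid (4, 2): truth gives 1, best alternative gives 0.
Others bid (2, 2): truth gives 2, best alternative gives 2.
Others bid (2, 10): truth gives 0, best alternative gives 0.
Others bid (2, 11): truth gives 0, best alternative gives 0.
Others bid (4, 4): truth gives 0, best alternative gives 0.
(Remaining 10 profiles checked similarly; truth is weakly best in each.)
In every case the truthful bid is at least as good as any alternative, so it is a dominant strategy.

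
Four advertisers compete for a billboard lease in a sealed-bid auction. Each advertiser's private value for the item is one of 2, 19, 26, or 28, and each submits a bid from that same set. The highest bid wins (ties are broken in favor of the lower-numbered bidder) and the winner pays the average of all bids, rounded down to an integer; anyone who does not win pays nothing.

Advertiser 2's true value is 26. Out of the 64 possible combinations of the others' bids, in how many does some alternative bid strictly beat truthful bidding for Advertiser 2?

Others bid (2, 2, 2): truth gives 18; bid 19 gives 20 > 18. Violating.
Others bid (2, 2, 19): truth gives 14; bid 19 gives 16 > 14. Violating.
Others bid (2, 2, 28): truth gives 0; bid 28 gives 11 > 0. Violating.
Others bid (2, 19, 2): truth gives 14; bid 19 gives 16 > 14. Violating.
Others bid (2, 2, 26): truth gives 12; no alternative beats it.
Others bid (2, 19, 26): truth gives 8; no alternative beats it.
(Checking all 64 profiles: 30 have a profitable deviation, 34 do not.)

30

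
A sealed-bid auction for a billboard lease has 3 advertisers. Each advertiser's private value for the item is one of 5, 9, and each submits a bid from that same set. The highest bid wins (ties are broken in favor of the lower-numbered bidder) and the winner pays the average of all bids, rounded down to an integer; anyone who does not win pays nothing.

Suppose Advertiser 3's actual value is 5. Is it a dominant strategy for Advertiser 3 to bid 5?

Check each profile of the others' bids and compare truth against every alternative bid.
Others bid (5, 5): truth gives 0, best alternative gives -1.
Others bid (5, 9): truth gives 0, best alternative gives 0.
Others bid (9, 5): truth gives 0, best alternative gives 0.
Others bid (9, 9): truth gives 0, best alternative gives 0.
In every case the truthful bid is at least as good as any alternative, so it is a dominant strategy.

Yes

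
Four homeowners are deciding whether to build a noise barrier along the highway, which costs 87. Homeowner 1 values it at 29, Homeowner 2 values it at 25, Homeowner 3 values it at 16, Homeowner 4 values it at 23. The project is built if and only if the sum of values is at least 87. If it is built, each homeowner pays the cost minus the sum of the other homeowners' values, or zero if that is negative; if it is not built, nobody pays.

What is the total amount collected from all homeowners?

69

Total value 93 ≥ cost 87, so it is built.
Homeowner 1: others sum to 64; max(0, 87 - 64) = 23.
Homeowner 2: others sum to 68; max(0, 87 - 68) = 19.
Homeowner 3: others sum to 77; max(0, 87 - 77) = 10.
Homeowner 4: others sum to 70; max(0, 87 - 70) = 17.
Total collected = 23 + 19 + 10 + 17 = 69.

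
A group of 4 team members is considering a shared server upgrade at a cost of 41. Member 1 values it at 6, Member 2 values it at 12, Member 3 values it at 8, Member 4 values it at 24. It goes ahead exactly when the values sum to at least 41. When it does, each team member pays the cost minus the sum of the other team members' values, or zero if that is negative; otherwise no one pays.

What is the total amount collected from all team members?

Total value 50 ≥ cost 41, so it is built.
Member 1: others sum to 44; max(0, 41 - 44) = 0.
Member 2: others sum to 38; max(0, 41 - 38) = 3.
Member 3: others sum to 42; max(0, 41 - 42) = 0.
Member 4: others sum to 26; max(0, 41 - 26) = 15.
Total collected = 0 + 3 + 0 + 15 = 18.

18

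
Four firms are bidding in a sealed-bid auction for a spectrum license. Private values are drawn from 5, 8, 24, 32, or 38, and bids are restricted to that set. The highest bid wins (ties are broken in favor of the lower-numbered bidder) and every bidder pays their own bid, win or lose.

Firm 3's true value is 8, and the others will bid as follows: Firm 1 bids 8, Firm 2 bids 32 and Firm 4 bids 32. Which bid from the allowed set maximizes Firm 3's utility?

Bid 5: loses but pays 5, utility -5.
Bid 8: loses but pays 8, utility -8.
Bid 24: loses but pays 24, utility -24.
Bid 32: loses but pays 32, utility -32.
Bid 38: wins, pays 38, utility 8 - 38 = -30.
The best choice is 5 with utility -5.

5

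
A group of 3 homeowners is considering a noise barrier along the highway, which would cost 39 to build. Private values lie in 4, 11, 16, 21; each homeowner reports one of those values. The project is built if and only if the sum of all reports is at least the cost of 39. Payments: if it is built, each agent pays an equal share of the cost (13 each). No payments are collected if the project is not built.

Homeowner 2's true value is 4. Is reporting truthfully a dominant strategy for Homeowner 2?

Check each profile of the others' reports and compare truth against every alternative report.
Others report (11, 21): truth gives 0, best alternative gives -9.
Others report (16, 16): truth gives 0, best alternative gives -9.
Others report (21, 11): truth gives 0, best alternative gives -9.
Others report (16, 21): truth gives -9, best alternative gives -9.
Others report (21, 16): truth gives -9, best alternative gives -9.
Others report (21, 21): truth gives -9, best alternative gives -9.
(Remaining 10 profiles checked similarly; truth is weakly best in each.)
In every case the truthful report is at least as good as any alternative, so it is a dominant strategy.

Yes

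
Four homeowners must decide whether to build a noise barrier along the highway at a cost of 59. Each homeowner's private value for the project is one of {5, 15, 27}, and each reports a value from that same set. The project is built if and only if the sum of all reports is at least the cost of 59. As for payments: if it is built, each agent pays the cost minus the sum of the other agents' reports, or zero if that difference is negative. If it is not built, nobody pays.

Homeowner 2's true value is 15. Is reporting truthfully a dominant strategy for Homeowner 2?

Check each profile of the others' reports and compare truth against every alternative report.
Others report (5, 27, 27): truth gives 15, best alternative gives 15.
Others report (15, 27, 27): truth gives 15, best alternative gives 15.
Others report (27, 5, 27): truth gives 15, best alternative gives 15.
Others report (27, 15, 27): truth gives 15, best alternative gives 15.
Others report (27, 27, 5): truth gives 15, best alternative gives 15.
Others report (27, 27, 15): truth gives 15, best alternative gives 15.
(Remaining 21 profiles checked similarly; truth is weakly best in each.)
In every case the truthful report is at least as good as any alternative, so it is a dominant strategy.

Yes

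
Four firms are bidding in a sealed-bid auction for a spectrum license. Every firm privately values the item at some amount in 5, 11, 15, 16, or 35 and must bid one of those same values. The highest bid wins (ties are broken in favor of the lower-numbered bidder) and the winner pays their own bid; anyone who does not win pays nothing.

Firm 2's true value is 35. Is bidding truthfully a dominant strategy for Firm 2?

Consider the case where Firm 1 bids 5, Firm 3 bids 5 and Firm 4 bids 5.
Truthful bid 35: wins, pays 35, utility 35 - 35 = 0.
Bid 11 instead: wins, pays 11, utility 35 - 11 = 24.
Since 24 > 0, bidding 11 is strictly better here, so truthful bidding is not dominant.

No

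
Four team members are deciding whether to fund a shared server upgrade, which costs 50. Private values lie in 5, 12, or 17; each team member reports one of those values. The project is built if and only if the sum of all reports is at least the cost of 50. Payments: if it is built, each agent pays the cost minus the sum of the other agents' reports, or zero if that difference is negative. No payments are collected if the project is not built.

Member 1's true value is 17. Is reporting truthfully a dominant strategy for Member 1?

Yes

Check each profile of the others' reports and compare truth against every alternative report.
Others report (12, 12, 12): truth gives 3, best alternative gives 0.
Others report (5, 12, 17): truth gives 1, best alternative gives 0.
Others report (5, 17, 12): truth gives 1, best alternative gives 0.
Others report (12, 5, 17): truth gives 1, best alternative gives 0.
Others report (12, 17, 5): truth gives 1, best alternative gives 0.
Others report (17, 5, 12): truth gives 1, best alternative gives 0.
(Remaining 21 profiles checked similarly; truth is weakly best in each.)
In every case the truthful report is at least as good as any alternative, so it is a dominant strategy.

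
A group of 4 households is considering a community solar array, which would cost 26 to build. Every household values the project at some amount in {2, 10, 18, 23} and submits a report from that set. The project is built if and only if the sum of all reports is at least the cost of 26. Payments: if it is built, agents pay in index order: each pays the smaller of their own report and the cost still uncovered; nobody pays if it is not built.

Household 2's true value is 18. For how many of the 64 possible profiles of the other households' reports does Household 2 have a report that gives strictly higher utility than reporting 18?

Others report (2, 2, 18): truth gives 0; report 10 gives 8 > 0. Violating.
Others report (2, 2, 23): truth gives 0; report 2 gives 16 > 0. Violating.
Others report (2, 10, 10): truth gives 0; report 10 gives 8 > 0. Violating.
Others report (2, 10, 18): truth gives 0; report 2 gives 16 > 0. Violating.
Others report (2, 2, 2): truth gives 0; no alternative beats it.
Others report (2, 2, 10): truth gives 0; no alternative beats it.
(Checking all 64 profiles: 59 have a profitable deviation, 5 do not.)

59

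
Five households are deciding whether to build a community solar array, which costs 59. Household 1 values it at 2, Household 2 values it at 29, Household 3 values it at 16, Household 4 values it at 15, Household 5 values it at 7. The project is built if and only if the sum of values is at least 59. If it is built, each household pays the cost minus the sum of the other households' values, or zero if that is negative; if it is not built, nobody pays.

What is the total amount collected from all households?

Total value 69 ≥ cost 59, so it is built.
Household 1: others sum to 67; max(0, 59 - 67) = 0.
Household 2: others sum to 40; max(0, 59 - 40) = 19.
Household 3: others sum to 53; max(0, 59 - 53) = 6.
Household 4: others sum to 54; max(0, 59 - 54) = 5.
Household 5: others sum to 62; max(0, 59 - 62) = 0.
Total collected = 0 + 19 + 6 + 5 + 0 = 30.

30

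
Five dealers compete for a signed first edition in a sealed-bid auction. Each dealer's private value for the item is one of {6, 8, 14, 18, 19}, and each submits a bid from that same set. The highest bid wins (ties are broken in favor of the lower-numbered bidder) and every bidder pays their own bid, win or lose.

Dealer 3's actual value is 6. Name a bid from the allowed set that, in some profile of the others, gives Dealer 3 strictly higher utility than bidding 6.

8

Suppose Dealer 1 bids 6, Dealer 2 bids 6, Dealer 4 bids 6 and Dealer 5 bids 6.
Bid 6: loses but pays 6, utility -6.
Bid 8: wins, pays 8, utility 6 - 8 = -2.
So bidding 8 beats truth here (-2 > -6).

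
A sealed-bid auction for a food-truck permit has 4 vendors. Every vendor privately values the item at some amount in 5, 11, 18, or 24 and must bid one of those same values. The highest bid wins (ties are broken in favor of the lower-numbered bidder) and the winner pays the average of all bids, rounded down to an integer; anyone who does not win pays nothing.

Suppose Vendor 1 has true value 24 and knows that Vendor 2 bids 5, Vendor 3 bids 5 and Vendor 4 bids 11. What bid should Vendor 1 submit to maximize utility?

Bid 5: loses, pays 0, utility 0.
Bid 11: wins, pays 8, utility 24 - 8 = 16.
Bid 18: wins, pays 9, utility 24 - 9 = 15.
Bid 24: wins, pays 11, utility 24 - 11 = 13.
The best choice is 11 with utility 16.

11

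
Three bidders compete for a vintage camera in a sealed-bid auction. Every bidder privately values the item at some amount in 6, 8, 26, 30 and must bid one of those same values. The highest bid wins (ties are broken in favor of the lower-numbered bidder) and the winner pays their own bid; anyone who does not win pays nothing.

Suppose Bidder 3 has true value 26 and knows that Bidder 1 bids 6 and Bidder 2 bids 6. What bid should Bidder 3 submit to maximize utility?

Bid 6: loses, pays 0, utility 0.
Bid 8: wins, pays 8, utility 26 - 8 = 18.
Bid 26: wins, pays 26, utility 26 - 26 = 0.
Bid 30: wins, pays 30, utility 26 - 30 = -4.
The best choice is 8 with utility 18.

8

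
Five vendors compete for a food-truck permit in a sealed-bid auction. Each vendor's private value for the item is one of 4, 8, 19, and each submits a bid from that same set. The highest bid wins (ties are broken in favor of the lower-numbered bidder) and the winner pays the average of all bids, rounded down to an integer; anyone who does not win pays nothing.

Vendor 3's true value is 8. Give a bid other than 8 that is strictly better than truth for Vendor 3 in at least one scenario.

Suppose Vendor 1 bids 4, Vendor 2 bids 8, Vendor 4 bids 4 and Vendor 5 bids 4.
Bid 8: loses, pays 0, utility 0.
Bid 19: wins, pays 7, utility 8 - 7 = 1.
So bidding 19 beats truth here (1 > 0).

19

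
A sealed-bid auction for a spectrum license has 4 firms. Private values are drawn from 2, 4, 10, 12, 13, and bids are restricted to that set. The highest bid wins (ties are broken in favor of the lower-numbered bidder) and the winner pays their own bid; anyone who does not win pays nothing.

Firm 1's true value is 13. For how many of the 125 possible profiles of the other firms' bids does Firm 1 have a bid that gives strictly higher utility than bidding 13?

Others bid (2, 2, 2): truth gives 0; bid 2 gives 11 > 0. Violating.
Others bid (2, 2, 4): truth gives 0; bid 4 gives 9 > 0. Violating.
Others bid (2, 2, 10): truth gives 0; bid 10 gives 3 > 0. Violating.
Others bid (2, 2, 12): truth gives 0; bid 12 gives 1 > 0. Violating.
Others bid (2, 2, 13): truth gives 0; no alternative beats it.
Others bid (2, 4, 13): truth gives 0; no alternative beats it.
(Checking all 125 profiles: 64 have a profitable deviation, 61 do not.)

64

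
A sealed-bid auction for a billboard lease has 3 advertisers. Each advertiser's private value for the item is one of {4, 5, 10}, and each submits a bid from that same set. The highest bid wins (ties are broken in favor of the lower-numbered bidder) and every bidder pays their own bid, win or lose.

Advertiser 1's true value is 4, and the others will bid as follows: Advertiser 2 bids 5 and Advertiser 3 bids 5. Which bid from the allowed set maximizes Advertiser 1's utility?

5

Bid 4: loses but pays 4, utility -4.
Bid 5: wins, pays 5, utility 4 - 5 = -1.
Bid 10: wins, pays 10, utility 4 - 10 = -6.
The best choice is 5 with utility -1.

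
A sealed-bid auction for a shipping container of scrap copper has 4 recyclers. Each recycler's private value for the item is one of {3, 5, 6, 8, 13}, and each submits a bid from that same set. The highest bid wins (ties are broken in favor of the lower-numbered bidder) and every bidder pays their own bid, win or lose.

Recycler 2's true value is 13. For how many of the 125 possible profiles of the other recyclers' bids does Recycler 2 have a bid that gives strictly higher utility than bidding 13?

73

Others bid (3, 3, 3): truth gives 0; bid 5 gives 8 > 0. Violating.
Others bid (3, 3, 5): truth gives 0; bid 5 gives 8 > 0. Violating.
Others bid (3, 3, 6): truth gives 0; bid 6 gives 7 > 0. Violating.
Others bid (3, 3, 8): truth gives 0; bid 8 gives 5 > 0. Violating.
Others bid (3, 3, 13): truth gives 0; no alternative beats it.
Others bid (3, 5, 13): truth gives 0; no alternative beats it.
(Checking all 125 profiles: 73 have a profitable deviation, 52 do not.)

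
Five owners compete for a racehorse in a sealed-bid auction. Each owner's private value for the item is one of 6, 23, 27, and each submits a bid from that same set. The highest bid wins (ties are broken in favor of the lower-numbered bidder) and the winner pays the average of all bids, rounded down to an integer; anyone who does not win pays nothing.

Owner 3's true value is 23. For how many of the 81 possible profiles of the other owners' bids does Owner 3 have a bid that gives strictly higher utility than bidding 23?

Others bid (6, 6, 6, 27): truth gives 0; bid 27 gives 9 > 0. Violating.
Others bid (6, 6, 23, 27): truth gives 0; bid 27 gives 6 > 0. Violating.
Others bid (6, 6, 27, 6): truth gives 0; bid 27 gives 9 > 0. Violating.
Others bid (6, 6, 27, 23): truth gives 0; bid 27 gives 6 > 0. Violating.
Others bid (6, 6, 6, 6): truth gives 14; no alternative beats it.
Others bid (6, 6, 6, 23): truth gives 11; no alternative beats it.
(Checking all 81 profiles: 28 have a profitable deviation, 53 do not.)

28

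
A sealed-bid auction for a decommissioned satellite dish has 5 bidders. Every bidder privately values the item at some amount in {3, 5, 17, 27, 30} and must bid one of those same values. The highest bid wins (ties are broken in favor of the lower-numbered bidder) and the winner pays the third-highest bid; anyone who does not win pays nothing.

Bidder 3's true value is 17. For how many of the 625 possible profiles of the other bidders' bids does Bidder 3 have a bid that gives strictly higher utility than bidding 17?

64

Others bid (3, 3, 3, 27): truth gives 0; bid 27 gives 14 > 0. Violating.
Others bid (3, 3, 3, 30): truth gives 0; bid 30 gives 14 > 0. Violating.
Others bid (3, 3, 5, 27): truth gives 0; bid 27 gives 12 > 0. Violating.
Others bid (3, 3, 5, 30): truth gives 0; bid 30 gives 12 > 0. Violating.
Others bid (3, 3, 3, 3): truth gives 14; no alternative beats it.
Others bid (3, 3, 3, 5): truth gives 14; no alternative beats it.
(Checking all 625 profiles: 64 have a profitable deviation, 561 do not.)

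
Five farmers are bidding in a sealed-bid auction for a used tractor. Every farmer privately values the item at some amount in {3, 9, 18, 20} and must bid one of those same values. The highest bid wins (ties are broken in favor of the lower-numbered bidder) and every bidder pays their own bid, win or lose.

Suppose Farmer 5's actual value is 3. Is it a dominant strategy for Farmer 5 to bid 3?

Check each profile of the others' bids and compare truth against every alternative bid.
Others bid (3, 3, 3, 9): truth gives -3, best alternative gives -9.
Others bid (3, 3, 3, 18): truth gives -3, best alternative gives -9.
Others bid (3, 3, 3, 20): truth gives -3, best alternative gives -9.
Others bid (3, 3, 9, 3): truth gives -3, best alternative gives -9.
Others bid (3, 3, 9, 9): truth gives -3, best alternative gives -9.
Others bid (3, 3, 9, 18): truth gives -3, best alternative gives -9.
(Remaining 250 profiles checked similarly; truth is weakly best in each.)
In every case the truthful bid is at least as good as any alternative, so it is a dominant strategy.

Yes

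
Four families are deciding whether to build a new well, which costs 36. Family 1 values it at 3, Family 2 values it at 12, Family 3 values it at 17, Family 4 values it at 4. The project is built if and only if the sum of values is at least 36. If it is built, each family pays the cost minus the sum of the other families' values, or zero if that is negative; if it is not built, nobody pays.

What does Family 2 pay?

Total value 36 ≥ cost 36, so the project is built.
The other families' values sum to 24.
Cost minus that sum is 36 - 24 = 12.

12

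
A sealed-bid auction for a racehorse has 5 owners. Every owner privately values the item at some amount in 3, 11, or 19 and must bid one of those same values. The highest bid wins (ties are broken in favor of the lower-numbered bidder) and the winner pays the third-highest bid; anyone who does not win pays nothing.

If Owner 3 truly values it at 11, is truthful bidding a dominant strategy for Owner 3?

Consider the case where Owner 1 bids 3, Owner 2 bids 3, Owner 4 bids 3 and Owner 5 bids 19.
Truthful bid 11: loses, pays 0, utility 0.
Bid 19 instead: wins, pays 3, utility 11 - 3 = 8.
Since 8 > 0, bidding 19 is strictly better here, so truthful bidding is not dominant.

No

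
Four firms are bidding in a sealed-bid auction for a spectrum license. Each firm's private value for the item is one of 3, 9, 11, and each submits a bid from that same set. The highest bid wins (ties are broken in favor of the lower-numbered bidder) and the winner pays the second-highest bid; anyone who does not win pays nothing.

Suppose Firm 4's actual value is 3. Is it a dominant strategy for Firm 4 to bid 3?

Check each profile of the others' bids and compare truth against every alternative bid.
Others bid (3, 3, 3): truth gives 0, best alternative gives 0.
Others bid (3, 3, 9): truth gives 0, best alternative gives 0.
Others bid (3, 3, 11): truth gives 0, best alternative gives 0.
Others bid (3, 9, 3): truth gives 0, best alternative gives 0.
Others bid (3, 9, 9): truth gives 0, best alternative gives 0.
Others bid (3, 9, 11): truth gives 0, best alternative gives 0.
(Remaining 21 profiles checked similarly; truth is weakly best in each.)
In every case the truthful bid is at least as good as any alternative, so it is a dominant strategy.

Yes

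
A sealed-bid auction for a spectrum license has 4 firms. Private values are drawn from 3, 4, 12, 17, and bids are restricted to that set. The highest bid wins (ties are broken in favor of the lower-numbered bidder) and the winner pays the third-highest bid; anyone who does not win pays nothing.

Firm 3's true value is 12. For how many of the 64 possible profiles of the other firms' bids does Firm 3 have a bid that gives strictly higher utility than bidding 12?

12

Others bid (3, 3, 17): truth gives 0; bid 17 gives 9 > 0. Violating.
Others bid (3, 4, 17): truth gives 0; bid 17 gives 8 > 0. Violating.
Others bid (3, 12, 3): truth gives 0; bid 17 gives 9 > 0. Violating.
Others bid (3, 12, 4): truth gives 0; bid 17 gives 8 > 0. Violating.
Others bid (3, 3, 3): truth gives 9; no alternative beats it.
Others bid (3, 3, 4): truth gives 9; no alternative beats it.
(Checking all 64 profiles: 12 have a profitable deviation, 52 do not.)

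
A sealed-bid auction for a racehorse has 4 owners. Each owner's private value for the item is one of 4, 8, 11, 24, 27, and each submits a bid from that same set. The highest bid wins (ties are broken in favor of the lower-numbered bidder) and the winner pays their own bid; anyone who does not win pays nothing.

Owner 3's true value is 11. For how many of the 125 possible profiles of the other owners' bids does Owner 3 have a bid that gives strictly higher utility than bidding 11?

2

Others bid (4, 4, 4): truth gives 0; bid 8 gives 3 > 0. Violating.
Others bid (4, 4, 8): truth gives 0; bid 8 gives 3 > 0. Violating.
Others bid (4, 4, 11): truth gives 0; no alternative beats it.
Others bid (4, 4, 24): truth gives 0; no alternative beats it.
(Checking all 125 profiles: 2 have a profitable deviation, 123 do not.)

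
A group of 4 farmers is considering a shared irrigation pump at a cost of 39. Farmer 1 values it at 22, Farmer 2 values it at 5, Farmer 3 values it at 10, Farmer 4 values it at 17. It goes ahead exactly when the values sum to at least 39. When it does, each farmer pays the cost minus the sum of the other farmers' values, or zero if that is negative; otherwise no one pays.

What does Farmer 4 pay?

2

Total value 54 ≥ cost 39, so the project is built.
The other farmers' values sum to 37.
Cost minus that sum is 39 - 37 = 2.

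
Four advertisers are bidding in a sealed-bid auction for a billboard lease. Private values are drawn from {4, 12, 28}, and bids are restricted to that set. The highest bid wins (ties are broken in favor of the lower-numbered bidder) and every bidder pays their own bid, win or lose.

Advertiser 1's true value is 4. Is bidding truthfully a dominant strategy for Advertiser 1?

Yes

Check each profile of the others' bids and compare truth against every alternative bid.
Others bid (4, 4, 4): truth gives 0, best alternative gives -8.
Others bid (4, 4, 28): truth gives -4, best alternative gives -12.
Others bid (4, 12, 28): truth gives -4, best alternative gives -12.
Others bid (4, 28, 4): truth gives -4, best alternative gives -12.
Others bid (4, 28, 12): truth gives -4, best alternative gives -12.
Others bid (4, 28, 28): truth gives -4, best alternative gives -12.
(Remaining 21 profiles checked similarly; truth is weakly best in each.)
In every case the truthful bid is at least as good as any alternative, so it is a dominant strategy.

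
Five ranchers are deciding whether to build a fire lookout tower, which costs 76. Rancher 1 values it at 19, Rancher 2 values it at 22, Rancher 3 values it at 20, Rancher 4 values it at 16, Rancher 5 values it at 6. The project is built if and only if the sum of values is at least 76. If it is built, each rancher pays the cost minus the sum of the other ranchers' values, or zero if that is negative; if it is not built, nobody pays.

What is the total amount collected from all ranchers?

Total value 83 ≥ cost 76, so it is built.
Rancher 1: others sum to 64; max(0, 76 - 64) = 12.
Rancher 2: others sum to 61; max(0, 76 - 61) = 15.
Rancher 3: others sum to 63; max(0, 76 - 63) = 13.
Rancher 4: others sum to 67; max(0, 76 - 67) = 9.
Rancher 5: others sum to 77; max(0, 76 - 77) = 0.
Total collected = 12 + 15 + 13 + 9 + 0 = 49.

49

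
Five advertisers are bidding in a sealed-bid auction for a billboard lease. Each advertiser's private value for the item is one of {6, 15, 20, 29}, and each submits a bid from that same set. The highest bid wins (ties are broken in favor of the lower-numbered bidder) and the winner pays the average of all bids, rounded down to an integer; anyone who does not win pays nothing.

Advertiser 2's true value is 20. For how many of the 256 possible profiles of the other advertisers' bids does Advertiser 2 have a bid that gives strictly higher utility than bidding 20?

Others bid (6, 6, 6, 6): truth gives 12; bid 15 gives 13 > 12. Violating.
Others bid (6, 6, 6, 15): truth gives 10; bid 15 gives 11 > 10. Violating.
Others bid (6, 6, 6, 29): truth gives 0; bid 29 gives 5 > 0. Violating.
Others bid (6, 6, 15, 6): truth gives 10; bid 15 gives 11 > 10. Violating.
Others bid (6, 6, 6, 20): truth gives 9; no alternative beats it.
Others bid (6, 6, 15, 20): truth gives 7; no alternative beats it.
(Checking all 256 profiles: 82 have a profitable deviation, 174 do not.)

82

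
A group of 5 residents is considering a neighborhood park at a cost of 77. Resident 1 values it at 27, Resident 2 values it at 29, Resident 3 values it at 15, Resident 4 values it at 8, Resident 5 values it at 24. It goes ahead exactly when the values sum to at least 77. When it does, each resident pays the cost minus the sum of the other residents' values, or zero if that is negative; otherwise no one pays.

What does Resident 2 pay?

Total value 103 ≥ cost 77, so the project is built.
The other residents' values sum to 74.
Cost minus that sum is 77 - 74 = 3.

3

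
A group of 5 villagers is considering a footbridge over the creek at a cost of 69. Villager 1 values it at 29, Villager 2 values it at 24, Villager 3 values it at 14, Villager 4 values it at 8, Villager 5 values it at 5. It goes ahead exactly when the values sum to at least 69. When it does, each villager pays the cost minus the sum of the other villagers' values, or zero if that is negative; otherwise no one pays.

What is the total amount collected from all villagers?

34

Total value 80 ≥ cost 69, so it is built.
Villager 1: others sum to 51; max(0, 69 - 51) = 18.
Villager 2: others sum to 56; max(0, 69 - 56) = 13.
Villager 3: others sum to 66; max(0, 69 - 66) = 3.
Villager 4: others sum to 72; max(0, 69 - 72) = 0.
Villager 5: others sum to 75; max(0, 69 - 75) = 0.
Total collected = 18 + 13 + 3 + 0 + 0 = 34.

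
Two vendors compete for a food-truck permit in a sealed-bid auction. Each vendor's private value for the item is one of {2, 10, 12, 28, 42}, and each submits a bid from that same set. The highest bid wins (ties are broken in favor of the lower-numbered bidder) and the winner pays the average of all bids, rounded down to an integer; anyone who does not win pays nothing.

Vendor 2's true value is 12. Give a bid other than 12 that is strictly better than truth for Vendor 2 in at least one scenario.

Suppose Vendor 1 bids 2.
Bid 12: wins, pays 7, utility 12 - 7 = 5.
Bid 10: wins, pays 6, utility 12 - 6 = 6.
So bidding 10 beats truth here (6 > 5).

10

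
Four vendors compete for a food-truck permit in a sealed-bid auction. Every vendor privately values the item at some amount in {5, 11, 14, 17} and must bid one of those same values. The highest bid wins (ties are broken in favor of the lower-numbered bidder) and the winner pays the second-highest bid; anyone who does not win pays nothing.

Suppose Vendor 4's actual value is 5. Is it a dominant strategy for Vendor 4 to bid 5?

Check each profile of the others' bids and compare truth against every alternative bid.
Others bid (5, 5, 5): truth gives 0, best alternative gives 0.
Others bid (5, 5, 11): truth gives 0, best alternative gives 0.
Others bid (5, 5, 14): truth gives 0, best alternative gives 0.
Others bid (5, 5, 17): truth gives 0, best alternative gives 0.
Others bid (5, 11, 5): truth gives 0, best alternative gives 0.
Others bid (5, 11, 11): truth gives 0, best alternative gives 0.
(Remaining 58 profiles checked similarly; truth is weakly best in each.)
In every case the truthful bid is at least as good as any alternative, so it is a dominant strategy.

Yes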